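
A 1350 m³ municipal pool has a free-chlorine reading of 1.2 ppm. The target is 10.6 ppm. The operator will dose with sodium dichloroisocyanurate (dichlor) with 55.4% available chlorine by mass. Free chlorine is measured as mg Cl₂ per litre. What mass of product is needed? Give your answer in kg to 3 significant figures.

22.9 kg

Volume: 1350 m³ = 1,350,000 L.
Chlorine deficit: 10.6 − 1.2 = 9.4 ppm = 9.4 mg/L as Cl₂.
Cl₂ equivalent needed: 9.4 mg/L × 1,350,000 L = 12,690,000 mg = 12,690 g.
Product at 55.4% available chlorine: 12,690 / 0.554 = 22,910 g.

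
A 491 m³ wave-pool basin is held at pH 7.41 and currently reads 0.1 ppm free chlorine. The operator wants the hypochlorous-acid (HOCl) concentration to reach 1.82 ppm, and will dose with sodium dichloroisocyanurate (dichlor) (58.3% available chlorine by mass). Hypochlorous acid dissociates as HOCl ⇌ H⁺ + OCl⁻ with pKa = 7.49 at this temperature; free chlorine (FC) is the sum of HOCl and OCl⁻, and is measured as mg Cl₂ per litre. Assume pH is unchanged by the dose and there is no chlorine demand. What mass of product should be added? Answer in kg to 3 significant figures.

Volume: 491 m³ = 491,000 L.
[OCl⁻]/[HOCl] = 10^(pH − pKa) = 10^(7.41 − 7.49) = 0.8318; fraction as HOCl = 1/(1 + 0.8318) = 0.5459.
Free chlorine required for 1.82 ppm HOCl: 1.82 / 0.5459 = 3.334 ppm.
FC to add: 3.334 − 0.1 = 3.234 mg/L as Cl₂.
Cl₂ equivalent: 3.234 mg/L × 491,000 L = 1588 g.
Product at 58.3% available Cl: 1588 / 0.583 = 2724 g.

2.72 kg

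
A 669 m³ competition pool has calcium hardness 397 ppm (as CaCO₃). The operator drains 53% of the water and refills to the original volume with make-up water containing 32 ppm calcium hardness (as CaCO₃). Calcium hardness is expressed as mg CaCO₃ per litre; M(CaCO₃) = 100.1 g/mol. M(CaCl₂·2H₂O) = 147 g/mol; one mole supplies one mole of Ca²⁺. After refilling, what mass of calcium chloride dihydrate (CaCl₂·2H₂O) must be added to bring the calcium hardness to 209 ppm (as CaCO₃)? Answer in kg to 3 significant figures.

Volume: 669 m³ = 669,000 L.
After draining 53% and refilling: 397 × 0.47 + 32 × 0.53 = 203.55 ppm.
Deficit to target: 209 − 203.55 = 5.45 mg/L.
As CaCO₃: 5.45 mg/L × 669,000 L = 3646 g; ÷ 100.1 = 36.42 mol Ca²⁺.
Mass: 36.42 × 147 = 5354 g.

5.35 kg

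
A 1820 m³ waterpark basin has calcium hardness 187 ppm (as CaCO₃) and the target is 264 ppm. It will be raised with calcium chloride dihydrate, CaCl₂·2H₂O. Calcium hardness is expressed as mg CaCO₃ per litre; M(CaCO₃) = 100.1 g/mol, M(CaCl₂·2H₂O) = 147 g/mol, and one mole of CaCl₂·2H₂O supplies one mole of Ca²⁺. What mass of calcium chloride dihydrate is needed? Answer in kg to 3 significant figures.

206 kg

Volume: 1820 m³ = 1,820,000 L.
Hardness to add: (264 − 187) = 77 mg/L as CaCO₃ × 1,820,000 L = 140,100 g as CaCO₃.
Moles of Ca²⁺ (1 mol Ca²⁺ ≡ 1 mol CaCO₃): 140,100 / 100.1 g/mol = 1400 mol.
Mass of CaCl₂·2H₂O: 1400 × 147 = 205,800 g.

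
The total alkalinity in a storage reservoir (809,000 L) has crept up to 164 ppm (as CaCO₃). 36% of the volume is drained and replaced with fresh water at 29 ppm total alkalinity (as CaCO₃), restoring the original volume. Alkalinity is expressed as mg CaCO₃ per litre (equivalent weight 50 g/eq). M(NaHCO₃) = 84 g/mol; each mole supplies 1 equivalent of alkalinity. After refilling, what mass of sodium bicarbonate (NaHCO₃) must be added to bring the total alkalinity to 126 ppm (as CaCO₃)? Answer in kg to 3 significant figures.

After draining 36% and refilling: 164 × 0.64 + 29 × 0.36 = 115.4 ppm.
Deficit to target: 126 − 115.4 = 10.6 mg/L.
As CaCO₃: 10.6 mg/L × 809,000 L = 8575 g; ÷ 50 g/eq ÷ 1 = 171.5 mol NaHCO₃.
Mass: 171.5 × 84 = 14,410 g.

14.4 kg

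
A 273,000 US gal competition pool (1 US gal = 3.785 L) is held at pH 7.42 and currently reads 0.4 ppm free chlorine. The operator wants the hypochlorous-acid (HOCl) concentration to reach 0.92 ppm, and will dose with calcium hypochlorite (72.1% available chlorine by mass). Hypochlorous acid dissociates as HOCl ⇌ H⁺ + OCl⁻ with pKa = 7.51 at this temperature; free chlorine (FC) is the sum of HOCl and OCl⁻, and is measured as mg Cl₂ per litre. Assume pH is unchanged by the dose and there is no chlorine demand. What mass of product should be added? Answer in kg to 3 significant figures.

1.82 kg

Volume: 273,000 US gal × 3.785 L/gal = 1,033,305 L.
[OCl⁻]/[HOCl] = 10^(pH − pKa) = 10^(7.42 − 7.51) = 0.8128; fraction as HOCl = 1/(1 + 0.8128) = 0.5516.
Free chlorine required for 0.92 ppm HOCl: 0.92 / 0.5516 = 1.668 ppm.
FC to add: 1.668 − 0.4 = 1.268 mg/L as Cl₂.
Cl₂ equivalent: 1.268 mg/L × 1,033,305 L = 1310 g.
Product at 72.1% available Cl: 1310 / 0.721 = 1817 g.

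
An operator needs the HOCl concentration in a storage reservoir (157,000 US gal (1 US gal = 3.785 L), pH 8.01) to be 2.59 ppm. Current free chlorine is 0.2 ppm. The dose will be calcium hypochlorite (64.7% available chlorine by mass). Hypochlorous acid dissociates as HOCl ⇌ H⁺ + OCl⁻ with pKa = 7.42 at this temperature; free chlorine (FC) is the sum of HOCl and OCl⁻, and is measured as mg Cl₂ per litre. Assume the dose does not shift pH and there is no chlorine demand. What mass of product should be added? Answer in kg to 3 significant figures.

Volume: 157,000 US gal × 3.785 L/gal = 594,245 L.
[OCl⁻]/[HOCl] = 10^(pH − pKa) = 10^(8.01 − 7.42) = 3.89; fraction as HOCl = 1/(1 + 3.89) = 0.2045.
Free chlorine required for 2.59 ppm HOCl: 2.59 / 0.2045 = 12.67 ppm.
FC to add: 12.67 − 0.2 = 12.47 mg/L as Cl₂.
Cl₂ equivalent: 12.47 mg/L × 594,245 L = 7408 g.
Product at 64.7% available Cl: 7408 / 0.647 = 11,450 g.

11.4 kg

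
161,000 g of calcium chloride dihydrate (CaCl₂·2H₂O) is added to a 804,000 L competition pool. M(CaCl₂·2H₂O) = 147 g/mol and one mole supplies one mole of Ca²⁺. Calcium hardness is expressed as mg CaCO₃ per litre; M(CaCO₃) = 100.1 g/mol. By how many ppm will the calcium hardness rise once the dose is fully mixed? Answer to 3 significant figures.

136 ppm

Moles of Ca²⁺: 161,000 g ÷ 147 g/mol = 1095 mol.
As CaCO₃: 1095 mol × 100.1 g/mol = 109,600 g.
Rise: 109,600 g / 804,000 L × 1000 = 136.4 mg/L.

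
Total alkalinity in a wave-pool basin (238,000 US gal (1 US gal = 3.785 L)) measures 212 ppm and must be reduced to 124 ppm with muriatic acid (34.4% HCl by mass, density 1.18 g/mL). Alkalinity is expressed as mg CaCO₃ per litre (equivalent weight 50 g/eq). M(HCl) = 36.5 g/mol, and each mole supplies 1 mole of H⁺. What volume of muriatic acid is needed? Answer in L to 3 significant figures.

143 L

Volume: 238,000 US gal × 3.785 L/gal = 900,830 L.
Alkalinity to neutralize: (212 − 124) = 88 mg/L as CaCO₃ × 900,830 L = 79,270 g as CaCO₃.
Equivalents of H⁺ required: 79,270 ÷ 50 g/eq = 1585 eq = 1585 mol HCl.
Mass of HCl: 1585 × 36.5 = 57,870 g.
Mass of 34.4% solution: 57,870 / 0.344 = 168,200 g.
Volume: 168,200 g ÷ 1.18 g/mL = 142,600 mL.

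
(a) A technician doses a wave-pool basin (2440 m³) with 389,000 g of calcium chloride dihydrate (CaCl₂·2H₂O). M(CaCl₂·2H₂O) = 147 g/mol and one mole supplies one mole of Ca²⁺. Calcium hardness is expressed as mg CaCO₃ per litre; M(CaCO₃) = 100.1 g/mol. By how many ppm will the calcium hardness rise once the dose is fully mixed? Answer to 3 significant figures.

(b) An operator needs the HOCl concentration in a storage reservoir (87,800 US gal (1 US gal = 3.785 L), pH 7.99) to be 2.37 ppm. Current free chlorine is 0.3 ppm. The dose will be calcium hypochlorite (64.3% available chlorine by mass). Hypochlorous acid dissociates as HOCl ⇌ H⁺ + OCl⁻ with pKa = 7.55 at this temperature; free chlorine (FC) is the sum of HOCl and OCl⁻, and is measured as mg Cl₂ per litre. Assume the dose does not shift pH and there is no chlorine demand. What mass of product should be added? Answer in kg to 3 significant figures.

(a) 109 ppm; (b) 4.44 kg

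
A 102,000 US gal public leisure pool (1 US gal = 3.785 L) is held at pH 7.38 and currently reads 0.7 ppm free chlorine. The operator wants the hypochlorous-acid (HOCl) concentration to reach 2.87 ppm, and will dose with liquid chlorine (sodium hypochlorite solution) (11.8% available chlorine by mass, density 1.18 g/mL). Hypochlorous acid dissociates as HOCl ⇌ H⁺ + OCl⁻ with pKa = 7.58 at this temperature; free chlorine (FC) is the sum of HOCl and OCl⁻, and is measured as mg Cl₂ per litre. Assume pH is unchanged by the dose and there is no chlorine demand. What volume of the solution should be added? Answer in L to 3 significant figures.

11.0 L

Volume: 102,000 US gal × 3.785 L/gal = 386,070 L.
[OCl⁻]/[HOCl] = 10^(pH − pKa) = 10^(7.38 − 7.58) = 0.631; fraction as HOCl = 1/(1 + 0.631) = 0.6131.
Free chlorine required for 2.87 ppm HOCl: 2.87 / 0.6131 = 4.681 ppm.
FC to add: 4.681 − 0.7 = 3.981 mg/L as Cl₂.
Cl₂ equivalent: 3.981 mg/L × 386,070 L = 1537 g.
Product at 11.8% available Cl: 1537 / 0.118 = 13,020 g.
Volume: 13,020 g ÷ 1.18 g/mL = 11,040 mL.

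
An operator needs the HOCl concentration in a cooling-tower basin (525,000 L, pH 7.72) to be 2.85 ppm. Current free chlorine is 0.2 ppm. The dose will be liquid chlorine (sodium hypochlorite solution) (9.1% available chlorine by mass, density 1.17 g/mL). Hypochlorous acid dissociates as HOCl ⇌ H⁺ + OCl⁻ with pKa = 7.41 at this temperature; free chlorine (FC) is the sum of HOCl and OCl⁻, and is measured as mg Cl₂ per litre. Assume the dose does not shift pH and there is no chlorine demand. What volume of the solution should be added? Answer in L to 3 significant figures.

41.8 L

[OCl⁻]/[HOCl] = 10^(pH − pKa) = 10^(7.72 − 7.41) = 2.042; fraction as HOCl = 1/(1 + 2.042) = 0.3288.
Free chlorine required for 2.85 ppm HOCl: 2.85 / 0.3288 = 8.669 ppm.
FC to add: 8.669 − 0.2 = 8.469 mg/L as Cl₂.
Cl₂ equivalent: 8.469 mg/L × 525,000 L = 4446 g.
Product at 9.1% available Cl: 4446 / 0.091 = 48,860 g.
Volume: 48,860 g ÷ 1.17 g/mL = 41,760 mL.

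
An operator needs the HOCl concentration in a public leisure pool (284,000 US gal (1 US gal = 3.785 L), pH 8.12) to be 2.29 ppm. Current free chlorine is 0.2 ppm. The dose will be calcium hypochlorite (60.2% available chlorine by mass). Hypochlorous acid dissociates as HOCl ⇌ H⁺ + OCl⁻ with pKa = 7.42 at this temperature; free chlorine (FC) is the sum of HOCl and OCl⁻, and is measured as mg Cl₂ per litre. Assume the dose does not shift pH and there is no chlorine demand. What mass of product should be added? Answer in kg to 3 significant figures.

24.2 kg

Volume: 284,000 US gal × 3.785 L/gal = 1,074,940 L.
[OCl⁻]/[HOCl] = 10^(pH − pKa) = 10^(8.12 − 7.42) = 5.012; fraction as HOCl = 1/(1 + 5.012) = 0.1663.
Free chlorine required for 2.29 ppm HOCl: 2.29 / 0.1663 = 13.77 ppm.
FC to add: 13.77 − 0.2 = 13.57 mg/L as Cl₂.
Cl₂ equivalent: 13.57 mg/L × 1,074,940 L = 14,580 g.
Product at 60.2% available Cl: 14,580 / 0.602 = 24,230 g.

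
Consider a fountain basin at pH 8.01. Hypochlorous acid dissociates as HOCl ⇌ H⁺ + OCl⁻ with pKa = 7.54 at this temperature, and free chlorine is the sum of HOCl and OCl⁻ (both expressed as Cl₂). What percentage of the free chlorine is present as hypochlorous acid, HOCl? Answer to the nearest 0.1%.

25.3%

[OCl⁻]/[HOCl] = 10^(pH − pKa) = 10^(8.01 − 7.54) = 10^0.47 = 2.951.
Fraction as HOCl = 1 / (1 + 2.951) = 0.2531.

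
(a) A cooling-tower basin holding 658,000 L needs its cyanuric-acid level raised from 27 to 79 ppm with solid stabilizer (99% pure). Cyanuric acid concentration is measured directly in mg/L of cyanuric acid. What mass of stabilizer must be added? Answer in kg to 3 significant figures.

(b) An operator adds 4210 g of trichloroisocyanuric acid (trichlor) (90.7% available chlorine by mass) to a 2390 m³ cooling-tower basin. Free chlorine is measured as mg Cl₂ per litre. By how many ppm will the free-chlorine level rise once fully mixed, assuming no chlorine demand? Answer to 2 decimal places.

(a) CYA to add: (79 − 27) = 52 mg/L × 658,000 L = 34,220 g cyanuric acid.
(a) At 99% purity: 34,220 / 0.99 = 34,560 g product.

(b) Volume: 2390 m³ = 2,390,000 L.
(b) Available chlorine delivered: 4210 g × 0.907 = 3818 g as Cl₂.
(b) Concentration rise: 3818 g / 2,390,000 L = 1.598 mg/L = 1.60 ppm.

(a) 34.6 kg; (b) 1.60 ppm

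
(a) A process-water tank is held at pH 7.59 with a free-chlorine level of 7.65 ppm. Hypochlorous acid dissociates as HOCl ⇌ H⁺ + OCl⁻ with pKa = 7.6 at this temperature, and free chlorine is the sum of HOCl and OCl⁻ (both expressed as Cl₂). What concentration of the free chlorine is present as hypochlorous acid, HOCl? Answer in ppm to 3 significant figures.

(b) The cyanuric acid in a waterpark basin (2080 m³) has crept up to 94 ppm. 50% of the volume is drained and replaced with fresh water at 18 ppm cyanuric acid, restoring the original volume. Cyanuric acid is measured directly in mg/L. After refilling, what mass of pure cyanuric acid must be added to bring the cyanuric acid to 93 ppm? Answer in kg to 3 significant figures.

(a) [OCl⁻]/[HOCl] = 10^(pH − pKa) = 10^(7.59 − 7.6) = 10^-0.01 = 0.9772.
(a) Fraction as HOCl = 1 / (1 + 0.9772) = 0.5058.
(a) HOCl = 0.5058 × 7.65 ppm = 3.869 ppm.

(b) Volume: 2080 m³ = 2,080,000 L.
(b) After draining 50% and refilling: 94 × 0.50 + 18 × 0.50 = 56 ppm.
(b) Deficit to target: 93 − 56 = 37 mg/L.
(b) Mass: 37 mg/L × 2,080,000 L = 76,960 g cyanuric acid.

(a) 3.87 ppm; (b) 77.0 kg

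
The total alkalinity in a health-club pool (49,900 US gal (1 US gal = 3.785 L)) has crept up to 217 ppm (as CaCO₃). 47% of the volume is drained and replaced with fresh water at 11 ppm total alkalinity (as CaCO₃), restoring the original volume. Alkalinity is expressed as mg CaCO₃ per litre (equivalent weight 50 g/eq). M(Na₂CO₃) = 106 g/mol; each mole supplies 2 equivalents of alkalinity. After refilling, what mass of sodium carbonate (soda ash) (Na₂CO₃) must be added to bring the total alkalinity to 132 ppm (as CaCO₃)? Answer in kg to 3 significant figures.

2.37 kg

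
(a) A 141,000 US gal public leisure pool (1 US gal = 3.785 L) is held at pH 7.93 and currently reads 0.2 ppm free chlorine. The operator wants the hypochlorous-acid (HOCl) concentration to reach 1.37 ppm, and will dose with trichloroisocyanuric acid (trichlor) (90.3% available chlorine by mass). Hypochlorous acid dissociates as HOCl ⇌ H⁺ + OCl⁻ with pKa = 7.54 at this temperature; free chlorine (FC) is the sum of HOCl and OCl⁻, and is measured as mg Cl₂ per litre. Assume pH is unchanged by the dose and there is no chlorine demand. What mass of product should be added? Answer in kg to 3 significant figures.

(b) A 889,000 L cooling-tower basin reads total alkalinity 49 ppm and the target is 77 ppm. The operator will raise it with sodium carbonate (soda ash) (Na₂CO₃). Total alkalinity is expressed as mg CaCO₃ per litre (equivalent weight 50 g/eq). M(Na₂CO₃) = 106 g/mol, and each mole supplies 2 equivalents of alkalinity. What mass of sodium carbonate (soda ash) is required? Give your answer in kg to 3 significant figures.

(a) 2.68 kg; (b) 26.4 kg

(a) Volume: 141,000 US gal × 3.785 L/gal = 533,685 L.
(a) [OCl⁻]/[HOCl] = 10^(pH − pKa) = 10^(7.93 − 7.54) = 2.455; fraction as HOCl = 1/(1 + 2.455) = 0.2895.
(a) Free chlorine required for 1.37 ppm HOCl: 1.37 / 0.2895 = 4.733 ppm.
(a) FC to add: 4.733 − 0.2 = 4.533 mg/L as Cl₂.
(a) Cl₂ equivalent: 4.533 mg/L × 533,685 L = 2419 g.
(a) Product at 90.3% available Cl: 2419 / 0.903 = 2679 g.

(b) Alkalinity to add: (77 − 49) = 28 mg/L as CaCO₃ × 889,000 L = 24,890 g as CaCO₃.
(b) Equivalents: 24,890 g ÷ 50 g/eq = 497.8 eq.
(b) Each mole of Na₂CO₃ supplies 2 eq, so 497.8 / 2 = 248.9 mol.
(b) Mass: 248.9 mol × 106 g/mol = 26,390 g.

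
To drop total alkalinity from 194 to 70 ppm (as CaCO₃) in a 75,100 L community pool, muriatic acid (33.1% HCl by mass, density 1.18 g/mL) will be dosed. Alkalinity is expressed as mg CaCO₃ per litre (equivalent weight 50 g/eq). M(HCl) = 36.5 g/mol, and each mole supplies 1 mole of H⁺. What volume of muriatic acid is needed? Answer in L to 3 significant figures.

17.4 L

Alkalinity to neutralize: (194 − 70) = 124 mg/L as CaCO₃ × 75,100 L = 9312 g as CaCO₃.
Equivalents of H⁺ required: 9312 ÷ 50 g/eq = 186.2 eq = 186.2 mol HCl.
Mass of HCl: 186.2 × 36.5 = 6798 g.
Mass of 33.1% solution: 6798 / 0.331 = 20,540 g.
Volume: 20,540 g ÷ 1.18 g/mL = 17,410 mL.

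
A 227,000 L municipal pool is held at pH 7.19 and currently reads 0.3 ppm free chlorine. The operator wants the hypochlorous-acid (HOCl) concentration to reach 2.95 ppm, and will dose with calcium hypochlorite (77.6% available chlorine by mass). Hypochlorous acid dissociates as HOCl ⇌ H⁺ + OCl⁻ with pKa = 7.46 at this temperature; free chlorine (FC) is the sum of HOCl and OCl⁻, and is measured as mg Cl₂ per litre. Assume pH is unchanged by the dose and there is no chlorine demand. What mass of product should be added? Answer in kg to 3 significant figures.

1.24 kg

[OCl⁻]/[HOCl] = 10^(pH − pKa) = 10^(7.19 − 7.46) = 0.537; fraction as HOCl = 1/(1 + 0.537) = 0.6506.
Free chlorine required for 2.95 ppm HOCl: 2.95 / 0.6506 = 4.534 ppm.
FC to add: 4.534 − 0.3 = 4.234 mg/L as Cl₂.
Cl₂ equivalent: 4.234 mg/L × 227,000 L = 961.2 g.
Product at 77.6% available Cl: 961.2 / 0.776 = 1239 g.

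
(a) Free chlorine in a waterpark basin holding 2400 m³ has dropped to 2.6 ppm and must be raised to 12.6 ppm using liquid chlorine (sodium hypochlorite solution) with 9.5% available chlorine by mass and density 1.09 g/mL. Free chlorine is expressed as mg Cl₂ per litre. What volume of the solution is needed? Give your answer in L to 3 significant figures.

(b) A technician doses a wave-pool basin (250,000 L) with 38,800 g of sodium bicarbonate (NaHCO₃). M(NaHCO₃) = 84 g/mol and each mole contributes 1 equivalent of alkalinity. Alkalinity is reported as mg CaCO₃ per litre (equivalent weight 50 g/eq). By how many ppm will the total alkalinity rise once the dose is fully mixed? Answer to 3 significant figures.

(a) Volume: 2400 m³ = 2,400,000 L.
(a) Chlorine deficit: 12.6 − 2.6 = 10 ppm = 10 mg/L as Cl₂.
(a) Cl₂ equivalent needed: 10 mg/L × 2,400,000 L = 24,000,000 mg = 24,000 g.
(a) Product at 9.5% available chlorine: 24,000 / 0.095 = 252,600 g.
(a) Volume at density 1.09 g/mL: 252,600 g ÷ 1.09 g/mL = 231,800 mL.

(b) Moles of NaHCO₃: 38,800 g ÷ 84 g/mol = 461.9 mol → 461.9 eq of alkalinity.
(b) As CaCO₃: 461.9 eq × 50 g/eq = 23,100 g.
(b) Rise: 23,100 g / 250,000 L × 1000 = 92.38 mg/L.

(a) 232 L; (b) 92.4 ppm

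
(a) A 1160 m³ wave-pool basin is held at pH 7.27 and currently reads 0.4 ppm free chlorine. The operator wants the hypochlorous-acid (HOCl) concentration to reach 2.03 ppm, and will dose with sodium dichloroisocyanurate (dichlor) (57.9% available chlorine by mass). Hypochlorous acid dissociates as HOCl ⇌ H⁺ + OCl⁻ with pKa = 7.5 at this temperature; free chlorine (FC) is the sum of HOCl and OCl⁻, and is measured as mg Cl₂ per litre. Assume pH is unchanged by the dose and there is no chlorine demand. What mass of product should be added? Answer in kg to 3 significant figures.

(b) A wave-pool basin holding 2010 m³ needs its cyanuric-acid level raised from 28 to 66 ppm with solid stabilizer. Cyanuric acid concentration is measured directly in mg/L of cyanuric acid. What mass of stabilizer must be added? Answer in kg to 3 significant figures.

(a) Volume: 1160 m³ = 1,160,000 L.
(a) [OCl⁻]/[HOCl] = 10^(pH − pKa) = 10^(7.27 − 7.5) = 0.5888; fraction as HOCl = 1/(1 + 0.5888) = 0.6294.
(a) Free chlorine required for 2.03 ppm HOCl: 2.03 / 0.6294 = 3.225 ppm.
(a) FC to add: 3.225 − 0.4 = 2.825 mg/L as Cl₂.
(a) Cl₂ equivalent: 2.825 mg/L × 1,160,000 L = 3277 g.
(a) Product at 57.9% available Cl: 3277 / 0.579 = 5660 g.

(b) Volume: 2010 m³ = 2,010,000 L.
(b) CYA to add: (66 − 28) = 38 mg/L × 2,010,000 L = 76,380 g cyanuric acid.

(a) 5.66 kg; (b) 76.4 kg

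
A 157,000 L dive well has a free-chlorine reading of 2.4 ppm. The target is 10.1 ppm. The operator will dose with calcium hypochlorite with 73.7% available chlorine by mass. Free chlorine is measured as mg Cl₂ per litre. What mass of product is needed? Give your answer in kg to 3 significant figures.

Chlorine deficit: 10.1 − 2.4 = 7.7 ppm = 7.7 mg/L as Cl₂.
Cl₂ equivalent needed: 7.7 mg/L × 157,000 L = 1,209,000 mg = 1209 g.
Product at 73.7% available chlorine: 1209 / 0.737 = 1640 g.

1.64 kg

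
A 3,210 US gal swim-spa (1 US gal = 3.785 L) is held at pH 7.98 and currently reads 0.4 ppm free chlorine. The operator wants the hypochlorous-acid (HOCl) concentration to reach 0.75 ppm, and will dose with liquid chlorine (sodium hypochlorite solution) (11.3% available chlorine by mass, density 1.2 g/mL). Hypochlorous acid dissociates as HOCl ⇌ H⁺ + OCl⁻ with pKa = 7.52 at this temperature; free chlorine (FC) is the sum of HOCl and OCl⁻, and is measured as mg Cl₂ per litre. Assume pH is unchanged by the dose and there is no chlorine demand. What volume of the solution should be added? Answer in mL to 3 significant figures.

Volume: 3,210 US gal × 3.785 L/gal = 12,150 L.
[OCl⁻]/[HOCl] = 10^(pH − pKa) = 10^(7.98 − 7.52) = 2.884; fraction as HOCl = 1/(1 + 2.884) = 0.2575.
Free chlorine required for 0.75 ppm HOCl: 0.75 / 0.2575 = 2.913 ppm.
FC to add: 2.913 − 0.4 = 2.513 mg/L as Cl₂.
Cl₂ equivalent: 2.513 mg/L × 12,150 L = 30.53 g.
Product at 11.3% available Cl: 30.53 / 0.113 = 270.2 g.
Volume: 270.2 g ÷ 1.2 g/mL = 225.2 mL.

225 mL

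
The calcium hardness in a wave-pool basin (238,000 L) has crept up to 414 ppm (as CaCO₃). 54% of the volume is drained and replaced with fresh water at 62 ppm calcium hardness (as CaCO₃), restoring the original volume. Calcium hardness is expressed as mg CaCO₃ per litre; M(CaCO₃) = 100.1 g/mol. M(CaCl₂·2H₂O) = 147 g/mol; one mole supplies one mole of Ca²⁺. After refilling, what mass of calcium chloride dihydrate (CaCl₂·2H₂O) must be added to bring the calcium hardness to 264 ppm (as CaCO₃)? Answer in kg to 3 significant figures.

14.0 kg

After draining 54% and refilling: 414 × 0.46 + 62 × 0.54 = 223.92 ppm.
Deficit to target: 264 − 223.92 = 40.08 mg/L.
As CaCO₃: 40.08 mg/L × 238,000 L = 9539 g; ÷ 100.1 = 95.3 mol Ca²⁺.
Mass: 95.3 × 147 = 14,010 g.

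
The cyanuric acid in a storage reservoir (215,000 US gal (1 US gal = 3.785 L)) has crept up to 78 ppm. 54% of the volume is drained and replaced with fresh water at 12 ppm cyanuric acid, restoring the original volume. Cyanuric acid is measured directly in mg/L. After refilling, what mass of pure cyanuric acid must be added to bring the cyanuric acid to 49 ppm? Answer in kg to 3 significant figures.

5.40 kg

Volume: 215,000 US gal × 3.785 L/gal = 813,775 L.
After draining 54% and refilling: 78 × 0.46 + 12 × 0.54 = 42.36 ppm.
Deficit to target: 49 − 42.36 = 6.64 mg/L.
Mass: 6.64 mg/L × 813,775 L = 5403 g cyanuric acid.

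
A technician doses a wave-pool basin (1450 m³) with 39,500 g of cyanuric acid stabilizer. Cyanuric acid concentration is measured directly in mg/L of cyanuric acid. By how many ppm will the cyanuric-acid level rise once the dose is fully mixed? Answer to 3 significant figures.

27.2 ppm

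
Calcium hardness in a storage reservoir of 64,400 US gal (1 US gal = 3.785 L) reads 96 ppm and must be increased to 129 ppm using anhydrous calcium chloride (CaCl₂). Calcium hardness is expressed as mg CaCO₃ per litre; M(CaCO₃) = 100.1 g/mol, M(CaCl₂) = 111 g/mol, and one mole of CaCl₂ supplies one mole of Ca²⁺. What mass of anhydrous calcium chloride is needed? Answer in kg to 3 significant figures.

8.92 kg

Volume: 64,400 US gal × 3.785 L/gal = 243,754 L.
Hardness to add: (129 − 96) = 33 mg/L as CaCO₃ × 243,754 L = 8044 g as CaCO₃.
Moles of Ca²⁺ (1 mol Ca²⁺ ≡ 1 mol CaCO₃): 8044 / 100.1 g/mol = 80.36 mol.
Mass of CaCl₂: 80.36 × 111 = 8920 g.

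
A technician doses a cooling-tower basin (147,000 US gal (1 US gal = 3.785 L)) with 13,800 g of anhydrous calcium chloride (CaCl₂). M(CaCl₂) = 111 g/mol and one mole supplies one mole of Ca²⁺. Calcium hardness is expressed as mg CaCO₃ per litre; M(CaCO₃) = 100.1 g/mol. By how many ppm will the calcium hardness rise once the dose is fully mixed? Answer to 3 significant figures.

22.4 ppm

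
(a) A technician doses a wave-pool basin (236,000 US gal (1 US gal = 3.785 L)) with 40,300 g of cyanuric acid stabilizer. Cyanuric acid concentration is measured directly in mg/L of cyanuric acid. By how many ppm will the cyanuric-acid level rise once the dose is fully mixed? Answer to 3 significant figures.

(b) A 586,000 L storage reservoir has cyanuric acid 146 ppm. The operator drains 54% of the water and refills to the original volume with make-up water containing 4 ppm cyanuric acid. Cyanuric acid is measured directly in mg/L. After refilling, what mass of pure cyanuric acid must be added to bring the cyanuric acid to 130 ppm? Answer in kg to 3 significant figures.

(a) 45.1 ppm; (b) 35.6 kg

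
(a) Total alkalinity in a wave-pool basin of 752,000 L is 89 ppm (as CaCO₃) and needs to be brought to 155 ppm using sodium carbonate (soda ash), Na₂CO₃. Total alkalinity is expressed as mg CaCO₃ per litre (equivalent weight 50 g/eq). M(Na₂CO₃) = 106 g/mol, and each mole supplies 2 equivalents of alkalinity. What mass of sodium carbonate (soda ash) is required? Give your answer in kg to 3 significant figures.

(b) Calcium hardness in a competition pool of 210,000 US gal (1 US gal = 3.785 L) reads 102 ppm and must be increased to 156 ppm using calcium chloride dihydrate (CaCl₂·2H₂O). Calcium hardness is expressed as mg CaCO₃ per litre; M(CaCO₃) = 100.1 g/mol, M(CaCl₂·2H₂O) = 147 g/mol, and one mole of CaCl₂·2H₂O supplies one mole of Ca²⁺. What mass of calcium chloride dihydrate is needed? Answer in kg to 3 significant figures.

(a) 52.6 kg; (b) 63.0 kg

(a) Alkalinity to add: (155 − 89) = 66 mg/L as CaCO₃ × 752,000 L = 49,630 g as CaCO₃.
(a) Equivalents: 49,630 g ÷ 50 g/eq = 992.6 eq.
(a) Each mole of Na₂CO₃ supplies 2 eq, so 992.6 / 2 = 496.3 mol.
(a) Mass: 496.3 mol × 106 g/mol = 52,610 g.

(b) Volume: 210,000 US gal × 3.785 L/gal = 794,850 L.
(b) Hardness to add: (156 − 102) = 54 mg/L as CaCO₃ × 794,850 L = 42,920 g as CaCO₃.
(b) Moles of Ca²⁺ (1 mol Ca²⁺ ≡ 1 mol CaCO₃): 42,920 / 100.1 g/mol = 428.8 mol.
(b) Mass of CaCl₂·2H₂O: 428.8 × 147 = 63,030 g.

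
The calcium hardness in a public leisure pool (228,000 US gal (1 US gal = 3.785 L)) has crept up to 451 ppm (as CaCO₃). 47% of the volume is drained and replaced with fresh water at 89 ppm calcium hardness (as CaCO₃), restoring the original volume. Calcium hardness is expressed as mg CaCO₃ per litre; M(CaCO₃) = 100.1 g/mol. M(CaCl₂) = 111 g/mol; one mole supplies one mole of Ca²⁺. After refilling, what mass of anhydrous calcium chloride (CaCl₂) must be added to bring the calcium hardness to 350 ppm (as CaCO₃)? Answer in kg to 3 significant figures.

Volume: 228,000 US gal × 3.785 L/gal = 862,980 L.
After draining 47% and refilling: 451 × 0.53 + 89 × 0.47 = 280.86 ppm.
Deficit to target: 350 − 280.86 = 69.14 mg/L.
As CaCO₃: 69.14 mg/L × 862,980 L = 59,670 g; ÷ 100.1 = 596.1 mol Ca²⁺.
Mass: 596.1 × 111 = 66,160 g.

66.2 kg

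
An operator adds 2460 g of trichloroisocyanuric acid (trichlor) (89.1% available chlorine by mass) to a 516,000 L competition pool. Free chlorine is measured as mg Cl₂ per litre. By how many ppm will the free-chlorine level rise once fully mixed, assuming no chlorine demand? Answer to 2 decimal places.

Available chlorine delivered: 2460 g × 0.891 = 2192 g as Cl₂.
Concentration rise: 2192 g / 516,000 L = 4.248 mg/L = 4.25 ppm.

4.25 ppm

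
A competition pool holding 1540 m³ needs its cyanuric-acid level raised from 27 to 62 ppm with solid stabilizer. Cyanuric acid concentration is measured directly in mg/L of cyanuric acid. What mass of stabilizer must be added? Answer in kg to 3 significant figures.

Volume: 1540 m³ = 1,540,000 L.
CYA to add: (62 − 27) = 35 mg/L × 1,540,000 L = 53,900 g cyanuric acid.

53.9 kg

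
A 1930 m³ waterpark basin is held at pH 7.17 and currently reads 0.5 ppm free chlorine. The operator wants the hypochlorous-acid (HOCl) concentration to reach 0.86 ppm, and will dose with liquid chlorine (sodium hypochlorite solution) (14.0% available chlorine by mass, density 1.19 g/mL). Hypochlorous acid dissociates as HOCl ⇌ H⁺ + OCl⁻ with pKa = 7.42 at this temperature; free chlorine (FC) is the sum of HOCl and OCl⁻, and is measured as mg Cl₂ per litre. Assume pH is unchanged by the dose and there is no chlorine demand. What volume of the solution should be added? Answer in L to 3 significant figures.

Volume: 1930 m³ = 1,930,000 L.
[OCl⁻]/[HOCl] = 10^(pH − pKa) = 10^(7.17 − 7.42) = 0.5623; fraction as HOCl = 1/(1 + 0.5623) = 0.6401.
Free chlorine required for 0.86 ppm HOCl: 0.86 / 0.6401 = 1.344 ppm.
FC to add: 1.344 − 0.5 = 0.8436 mg/L as Cl₂.
Cl₂ equivalent: 0.8436 mg/L × 1,930,000 L = 1628 g.
Product at 14.0% available Cl: 1628 / 0.14 = 11,630 g.
Volume: 11,630 g ÷ 1.19 g/mL = 9773 mL.

9.77 L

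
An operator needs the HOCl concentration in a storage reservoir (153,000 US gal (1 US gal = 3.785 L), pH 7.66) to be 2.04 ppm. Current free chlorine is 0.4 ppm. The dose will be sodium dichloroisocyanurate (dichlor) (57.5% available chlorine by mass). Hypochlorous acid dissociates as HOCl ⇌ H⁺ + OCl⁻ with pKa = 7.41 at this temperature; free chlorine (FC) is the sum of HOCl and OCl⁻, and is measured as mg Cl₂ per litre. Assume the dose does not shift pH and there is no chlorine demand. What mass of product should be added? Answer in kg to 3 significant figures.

5.31 kg

Volume: 153,000 US gal × 3.785 L/gal = 579,105 L.
[OCl⁻]/[HOCl] = 10^(pH − pKa) = 10^(7.66 − 7.41) = 1.778; fraction as HOCl = 1/(1 + 1.778) = 0.3599.
Free chlorine required for 2.04 ppm HOCl: 2.04 / 0.3599 = 5.668 ppm.
FC to add: 5.668 − 0.4 = 5.268 mg/L as Cl₂.
Cl₂ equivalent: 5.268 mg/L × 579,105 L = 3051 g.
Product at 57.5% available Cl: 3051 / 0.575 = 5305 g.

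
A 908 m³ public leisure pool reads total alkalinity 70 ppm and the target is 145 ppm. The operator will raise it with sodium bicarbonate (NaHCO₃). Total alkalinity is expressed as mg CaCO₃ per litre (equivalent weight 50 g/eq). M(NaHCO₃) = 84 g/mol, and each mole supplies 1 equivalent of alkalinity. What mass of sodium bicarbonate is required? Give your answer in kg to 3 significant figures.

Volume: 908 m³ = 908,000 L.
Alkalinity to add: (145 − 70) = 75 mg/L as CaCO₃ × 908,000 L = 68,100 g as CaCO₃.
Equivalents: 68,100 g ÷ 50 g/eq = 1362 eq.
NaHCO₃ supplies 1 eq per mole → 1362 mol.
Mass: 1362 mol × 84 g/mol = 114,400 g.

114 kg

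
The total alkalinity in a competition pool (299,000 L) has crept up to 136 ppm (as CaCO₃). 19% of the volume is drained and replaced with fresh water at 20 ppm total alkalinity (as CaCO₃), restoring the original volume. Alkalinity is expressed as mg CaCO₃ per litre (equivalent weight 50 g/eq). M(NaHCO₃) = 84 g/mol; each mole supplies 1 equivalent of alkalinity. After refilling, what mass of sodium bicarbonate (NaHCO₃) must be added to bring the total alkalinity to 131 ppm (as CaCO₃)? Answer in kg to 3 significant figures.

After draining 19% and refilling: 136 × 0.81 + 20 × 0.19 = 113.96 ppm.
Deficit to target: 131 − 113.96 = 17.04 mg/L.
As CaCO₃: 17.04 mg/L × 299,000 L = 5095 g; ÷ 50 g/eq ÷ 1 = 101.9 mol NaHCO₃.
Mass: 101.9 × 84 = 8560 g.

8.56 kg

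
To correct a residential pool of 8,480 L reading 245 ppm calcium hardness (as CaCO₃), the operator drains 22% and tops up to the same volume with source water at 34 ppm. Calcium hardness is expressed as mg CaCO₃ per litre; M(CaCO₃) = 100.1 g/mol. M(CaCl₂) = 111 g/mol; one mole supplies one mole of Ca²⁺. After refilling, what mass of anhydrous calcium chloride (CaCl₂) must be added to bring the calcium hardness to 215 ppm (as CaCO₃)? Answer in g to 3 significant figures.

After draining 22% and refilling: 245 × 0.78 + 34 × 0.22 = 198.58 ppm.
Deficit to target: 215 − 198.58 = 16.42 mg/L.
As CaCO₃: 16.42 mg/L × 8,480 L = 139.2 g; ÷ 100.1 = 1.391 mol Ca²⁺.
Mass: 1.391 × 111 = 154.4 g.

154 g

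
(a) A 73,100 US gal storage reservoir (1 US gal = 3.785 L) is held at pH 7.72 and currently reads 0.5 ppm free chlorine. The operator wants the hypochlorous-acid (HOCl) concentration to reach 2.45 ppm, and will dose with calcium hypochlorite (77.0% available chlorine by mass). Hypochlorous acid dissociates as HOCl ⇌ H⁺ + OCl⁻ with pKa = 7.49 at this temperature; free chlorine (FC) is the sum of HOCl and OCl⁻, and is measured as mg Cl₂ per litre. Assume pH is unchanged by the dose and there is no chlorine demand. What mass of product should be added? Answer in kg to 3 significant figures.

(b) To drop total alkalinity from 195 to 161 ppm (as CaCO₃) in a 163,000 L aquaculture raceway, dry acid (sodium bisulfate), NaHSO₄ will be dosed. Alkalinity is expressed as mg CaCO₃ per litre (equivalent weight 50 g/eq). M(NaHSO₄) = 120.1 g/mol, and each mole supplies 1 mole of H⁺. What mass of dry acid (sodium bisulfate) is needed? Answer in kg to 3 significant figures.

(a) 2.20 kg; (b) 13.3 kg

(a) Volume: 73,100 US gal × 3.785 L/gal = 276,684 L.
(a) [OCl⁻]/[HOCl] = 10^(pH − pKa) = 10^(7.72 − 7.49) = 1.698; fraction as HOCl = 1/(1 + 1.698) = 0.3706.
(a) Free chlorine required for 2.45 ppm HOCl: 2.45 / 0.3706 = 6.611 ppm.
(a) FC to add: 6.611 − 0.5 = 6.111 mg/L as Cl₂.
(a) Cl₂ equivalent: 6.111 mg/L × 276,684 L = 1691 g.
(a) Product at 77.0% available Cl: 1691 / 0.77 = 2196 g.

(b) Alkalinity to neutralize: (195 − 161) = 34 mg/L as CaCO₃ × 163,000 L = 5542 g as CaCO₃.
(b) Equivalents of H⁺ required: 5542 ÷ 50 g/eq = 110.8 eq = 110.8 mol NaHSO₄.
(b) Mass of NaHSO₄: 110.8 × 120.1 = 13,310 g.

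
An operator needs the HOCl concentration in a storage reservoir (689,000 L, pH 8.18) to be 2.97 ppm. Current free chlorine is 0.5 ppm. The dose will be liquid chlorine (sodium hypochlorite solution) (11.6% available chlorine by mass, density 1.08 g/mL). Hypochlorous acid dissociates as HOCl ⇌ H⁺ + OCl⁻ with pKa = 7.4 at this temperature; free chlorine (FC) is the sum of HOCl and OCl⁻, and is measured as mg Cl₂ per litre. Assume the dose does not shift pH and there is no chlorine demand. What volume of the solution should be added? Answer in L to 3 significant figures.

112 L

[OCl⁻]/[HOCl] = 10^(pH − pKa) = 10^(8.18 − 7.4) = 6.026; fraction as HOCl = 1/(1 + 6.026) = 0.1423.
Free chlorine required for 2.97 ppm HOCl: 2.97 / 0.1423 = 20.87 ppm.
FC to add: 20.87 − 0.5 = 20.37 mg/L as Cl₂.
Cl₂ equivalent: 20.37 mg/L × 689,000 L = 14,030 g.
Product at 11.6% available Cl: 14,030 / 0.116 = 121,000 g.
Volume: 121,000 g ÷ 1.08 g/mL = 112,000 mL.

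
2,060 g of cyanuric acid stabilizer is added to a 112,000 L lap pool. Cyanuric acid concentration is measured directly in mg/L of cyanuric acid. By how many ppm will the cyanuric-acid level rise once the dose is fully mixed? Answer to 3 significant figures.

Rise: 2,060 g / 112,000 L × 1000 = 18.39 mg/L.

18.4 ppm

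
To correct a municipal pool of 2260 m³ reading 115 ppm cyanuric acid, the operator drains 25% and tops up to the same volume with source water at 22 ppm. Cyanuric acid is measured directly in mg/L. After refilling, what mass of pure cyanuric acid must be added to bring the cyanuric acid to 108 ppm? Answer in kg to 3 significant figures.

36.7 kg

Volume: 2260 m³ = 2,260,000 L.
After draining 25% and refilling: 115 × 0.75 + 22 × 0.25 = 91.75 ppm.
Deficit to target: 108 − 91.75 = 16.25 mg/L.
Mass: 16.25 mg/L × 2,260,000 L = 36,720 g cyanuric acid.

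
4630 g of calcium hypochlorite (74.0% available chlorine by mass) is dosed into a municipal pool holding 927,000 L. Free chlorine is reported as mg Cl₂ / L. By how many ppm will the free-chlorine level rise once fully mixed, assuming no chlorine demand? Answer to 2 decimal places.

3.70 ppm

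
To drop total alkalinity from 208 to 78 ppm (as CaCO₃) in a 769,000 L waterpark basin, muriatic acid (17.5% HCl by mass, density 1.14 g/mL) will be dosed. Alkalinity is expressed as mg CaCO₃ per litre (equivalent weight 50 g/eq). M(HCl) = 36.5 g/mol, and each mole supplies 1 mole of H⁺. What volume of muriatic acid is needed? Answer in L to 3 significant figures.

Alkalinity to neutralize: (208 − 78) = 130 mg/L as CaCO₃ × 769,000 L = 99,970 g as CaCO₃.
Equivalents of H⁺ required: 99,970 ÷ 50 g/eq = 1999 eq = 1999 mol HCl.
Mass of HCl: 1999 × 36.5 = 72,980 g.
Mass of 17.5% solution: 72,980 / 0.175 = 417,000 g.
Volume: 417,000 g ÷ 1.14 g/mL = 365,800 mL.

366 L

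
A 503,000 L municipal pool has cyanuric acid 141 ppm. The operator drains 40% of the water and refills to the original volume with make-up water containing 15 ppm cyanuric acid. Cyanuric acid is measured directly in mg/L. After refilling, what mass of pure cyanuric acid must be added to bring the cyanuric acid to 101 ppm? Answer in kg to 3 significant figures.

After draining 40% and refilling: 141 × 0.60 + 15 × 0.40 = 90.6 ppm.
Deficit to target: 101 − 90.6 = 10.4 mg/L.
Mass: 10.4 mg/L × 503,000 L = 5231 g cyanuric acid.

5.23 kg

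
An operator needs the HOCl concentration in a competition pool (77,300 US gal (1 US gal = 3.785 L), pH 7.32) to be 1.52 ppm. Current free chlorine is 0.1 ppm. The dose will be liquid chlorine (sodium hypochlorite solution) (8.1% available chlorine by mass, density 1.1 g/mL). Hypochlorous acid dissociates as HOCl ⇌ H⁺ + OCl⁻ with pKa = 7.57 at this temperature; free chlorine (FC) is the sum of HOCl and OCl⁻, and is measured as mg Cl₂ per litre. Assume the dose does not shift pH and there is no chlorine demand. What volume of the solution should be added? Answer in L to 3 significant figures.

Volume: 77,300 US gal × 3.785 L/gal = 292,580 L.
[OCl⁻]/[HOCl] = 10^(pH − pKa) = 10^(7.32 − 7.57) = 0.5623; fraction as HOCl = 1/(1 + 0.5623) = 0.6401.
Free chlorine required for 1.52 ppm HOCl: 1.52 / 0.6401 = 2.375 ppm.
FC to add: 2.375 − 0.1 = 2.275 mg/L as Cl₂.
Cl₂ equivalent: 2.275 mg/L × 292,580 L = 665.6 g.
Product at 8.1% available Cl: 665.6 / 0.081 = 8217 g.
Volume: 8217 g ÷ 1.1 g/mL = 7470 mL.

7.47 L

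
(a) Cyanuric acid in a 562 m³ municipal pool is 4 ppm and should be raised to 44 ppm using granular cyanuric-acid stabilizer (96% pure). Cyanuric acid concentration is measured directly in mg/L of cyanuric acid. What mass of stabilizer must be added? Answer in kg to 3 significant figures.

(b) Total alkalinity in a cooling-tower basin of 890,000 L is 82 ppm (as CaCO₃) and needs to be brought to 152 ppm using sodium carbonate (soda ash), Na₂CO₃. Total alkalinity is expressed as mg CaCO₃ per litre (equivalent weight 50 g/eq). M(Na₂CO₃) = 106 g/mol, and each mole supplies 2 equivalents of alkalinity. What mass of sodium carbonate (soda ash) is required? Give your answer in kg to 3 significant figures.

(a) 23.4 kg; (b) 66.0 kg

(a) Volume: 562 m³ = 562,000 L.
(a) CYA to add: (44 − 4) = 40 mg/L × 562,000 L = 22,480 g cyanuric acid.
(a) At 96% purity: 22,480 / 0.96 = 23,420 g product.

(b) Alkalinity to add: (152 − 82) = 70 mg/L as CaCO₃ × 890,000 L = 62,300 g as CaCO₃.
(b) Equivalents: 62,300 g ÷ 50 g/eq = 1246 eq.
(b) Each mole of Na₂CO₃ supplies 2 eq, so 1246 / 2 = 623 mol.
(b) Mass: 623 mol × 106 g/mol = 66,040 g.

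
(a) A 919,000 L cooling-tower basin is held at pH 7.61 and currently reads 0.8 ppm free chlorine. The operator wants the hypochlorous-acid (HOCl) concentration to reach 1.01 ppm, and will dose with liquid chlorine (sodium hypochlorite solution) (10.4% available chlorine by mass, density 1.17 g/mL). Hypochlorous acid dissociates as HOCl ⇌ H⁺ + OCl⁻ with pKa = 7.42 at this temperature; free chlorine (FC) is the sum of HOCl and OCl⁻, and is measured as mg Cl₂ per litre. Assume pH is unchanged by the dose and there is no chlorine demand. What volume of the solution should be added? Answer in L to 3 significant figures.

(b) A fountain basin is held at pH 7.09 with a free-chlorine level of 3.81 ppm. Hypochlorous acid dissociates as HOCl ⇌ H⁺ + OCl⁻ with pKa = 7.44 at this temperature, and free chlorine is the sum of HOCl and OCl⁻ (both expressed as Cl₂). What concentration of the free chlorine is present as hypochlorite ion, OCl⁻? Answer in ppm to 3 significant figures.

(a) 13.4 L; (b) 1.18 ppm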